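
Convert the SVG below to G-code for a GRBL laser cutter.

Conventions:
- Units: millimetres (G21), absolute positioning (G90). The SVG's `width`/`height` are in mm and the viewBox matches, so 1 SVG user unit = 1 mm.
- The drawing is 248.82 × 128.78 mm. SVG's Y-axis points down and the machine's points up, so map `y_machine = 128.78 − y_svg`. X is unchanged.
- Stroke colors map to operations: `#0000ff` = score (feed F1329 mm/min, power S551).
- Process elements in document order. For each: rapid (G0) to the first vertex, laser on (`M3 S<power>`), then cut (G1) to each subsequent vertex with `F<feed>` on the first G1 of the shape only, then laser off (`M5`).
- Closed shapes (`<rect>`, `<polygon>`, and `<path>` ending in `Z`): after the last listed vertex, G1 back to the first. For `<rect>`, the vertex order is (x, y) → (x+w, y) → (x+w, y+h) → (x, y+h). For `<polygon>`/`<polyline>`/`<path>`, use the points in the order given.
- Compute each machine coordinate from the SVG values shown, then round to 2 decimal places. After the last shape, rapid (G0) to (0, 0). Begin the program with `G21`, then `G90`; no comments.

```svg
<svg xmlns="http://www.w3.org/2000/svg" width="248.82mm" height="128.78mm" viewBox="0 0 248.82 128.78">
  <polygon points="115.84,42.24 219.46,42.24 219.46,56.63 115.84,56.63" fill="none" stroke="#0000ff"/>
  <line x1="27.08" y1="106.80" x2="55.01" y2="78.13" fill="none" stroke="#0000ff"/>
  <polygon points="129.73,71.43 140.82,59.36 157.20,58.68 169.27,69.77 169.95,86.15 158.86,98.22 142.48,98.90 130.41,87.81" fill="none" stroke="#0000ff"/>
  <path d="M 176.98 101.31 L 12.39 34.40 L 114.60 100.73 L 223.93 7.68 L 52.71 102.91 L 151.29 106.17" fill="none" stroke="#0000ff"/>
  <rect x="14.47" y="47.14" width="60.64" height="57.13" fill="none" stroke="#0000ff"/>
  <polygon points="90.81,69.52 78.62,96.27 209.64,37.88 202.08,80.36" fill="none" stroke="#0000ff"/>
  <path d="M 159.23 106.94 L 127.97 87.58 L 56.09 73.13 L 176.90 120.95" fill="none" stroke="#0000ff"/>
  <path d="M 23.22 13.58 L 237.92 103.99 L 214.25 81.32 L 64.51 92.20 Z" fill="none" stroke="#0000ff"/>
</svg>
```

Since the viewBox matches the mm dimensions, user units are millimetres directly. The only transform is the Y-flip y_m = 128.78 − y_svg.

Shape 1 is a rectangle drawn with `<polygon>`. Its stroke #0000ff means score at S551, F1329. After flipping Y the toolpath is (115.84,86.54) → (219.46,86.54) → (219.46,72.15) → (115.84,72.15) → (115.84,86.54), returning to the start.

Shape 2 is a line segment drawn with `<line>`. Its stroke #0000ff means score at S551, F1329. After flipping Y the toolpath is (27.08,21.98) → (55.01,50.65).

Shape 3 is a regular polygon drawn with `<polygon>`. Its stroke #0000ff means score at S551, F1329. After flipping Y the toolpath is (129.73,57.35) → (140.82,69.42) → (157.20,70.10) → (169.27,59.01) → (169.95,42.63) → (158.86,30.56) → (142.48,29.88) → (130.41,40.97) → (129.73,57.35), returning to the start.

Shape 4 is a open polyline drawn with `<path>`. Its stroke #0000ff means score at S551, F1329. After flipping Y the toolpath is (176.98,27.47) → (12.39,94.38) → (114.60,28.05) → (223.93,121.10) → (52.71,25.87) → (151.29,22.61).

Shape 5 is a rectangle drawn with `<rect>`. Its stroke #0000ff means score at S551, F1329. After flipping Y the toolpath is (14.47,81.64) → (75.11,81.64) → (75.11,24.51) → (14.47,24.51) → (14.47,81.64), returning to the start.

Shape 6 is a closed polygon drawn with `<polygon>`. Its stroke #0000ff means score at S551, F1329. After flipping Y the toolpath is (90.81,59.26) → (78.62,32.51) → (209.64,90.90) → (202.08,48.42) → (90.81,59.26), returning to the start.

Shape 7 is a open polyline drawn with `<path>`. Its stroke #0000ff means score at S551, F1329. After flipping Y the toolpath is (159.23,21.84) → (127.97,41.20) → (56.09,55.65) → (176.90,7.83).

Shape 8 is a closed polygon drawn with `<path>`. Its stroke #0000ff means score at S551, F1329. After flipping Y the toolpath is (23.22,115.20) → (237.92,24.79) → (214.25,47.46) → (64.51,36.58) → (23.22,115.20), returning to the start.

G21
G90
G0 X115.84 Y86.54
M3 S551
G1 X219.46 Y86.54 F1329
G1 X219.46 Y72.15
G1 X115.84 Y72.15
G1 X115.84 Y86.54
M5
G0 X27.08 Y21.98
M3 S551
G1 X55.01 Y50.65 F1329
M5
G0 X129.73 Y57.35
M3 S551
G1 X140.82 Y69.42 F1329
G1 X157.20 Y70.10
G1 X169.27 Y59.01
G1 X169.95 Y42.63
G1 X158.86 Y30.56
G1 X142.48 Y29.88
G1 X130.41 Y40.97
G1 X129.73 Y57.35
M5
G0 X176.98 Y27.47
M3 S551
G1 X12.39 Y94.38 F1329
G1 X114.60 Y28.05
G1 X223.93 Y121.10
G1 X52.71 Y25.87
G1 X151.29 Y22.61
M5
G0 X14.47 Y81.64
M3 S551
G1 X75.11 Y81.64 F1329
G1 X75.11 Y24.51
G1 X14.47 Y24.51
G1 X14.47 Y81.64
M5
G0 X90.81 Y59.26
M3 S551
G1 X78.62 Y32.51 F1329
G1 X209.64 Y90.90
G1 X202.08 Y48.42
G1 X90.81 Y59.26
M5
G0 X159.23 Y21.84
M3 S551
G1 X127.97 Y41.20 F1329
G1 X56.09 Y55.65
G1 X176.90 Y7.83
M5
G0 X23.22 Y115.20
M3 S551
G1 X237.92 Y24.79 F1329
G1 X214.25 Y47.46
G1 X64.51 Y36.58
G1 X23.22 Y115.20
M5
G0 X0.00 Y0.00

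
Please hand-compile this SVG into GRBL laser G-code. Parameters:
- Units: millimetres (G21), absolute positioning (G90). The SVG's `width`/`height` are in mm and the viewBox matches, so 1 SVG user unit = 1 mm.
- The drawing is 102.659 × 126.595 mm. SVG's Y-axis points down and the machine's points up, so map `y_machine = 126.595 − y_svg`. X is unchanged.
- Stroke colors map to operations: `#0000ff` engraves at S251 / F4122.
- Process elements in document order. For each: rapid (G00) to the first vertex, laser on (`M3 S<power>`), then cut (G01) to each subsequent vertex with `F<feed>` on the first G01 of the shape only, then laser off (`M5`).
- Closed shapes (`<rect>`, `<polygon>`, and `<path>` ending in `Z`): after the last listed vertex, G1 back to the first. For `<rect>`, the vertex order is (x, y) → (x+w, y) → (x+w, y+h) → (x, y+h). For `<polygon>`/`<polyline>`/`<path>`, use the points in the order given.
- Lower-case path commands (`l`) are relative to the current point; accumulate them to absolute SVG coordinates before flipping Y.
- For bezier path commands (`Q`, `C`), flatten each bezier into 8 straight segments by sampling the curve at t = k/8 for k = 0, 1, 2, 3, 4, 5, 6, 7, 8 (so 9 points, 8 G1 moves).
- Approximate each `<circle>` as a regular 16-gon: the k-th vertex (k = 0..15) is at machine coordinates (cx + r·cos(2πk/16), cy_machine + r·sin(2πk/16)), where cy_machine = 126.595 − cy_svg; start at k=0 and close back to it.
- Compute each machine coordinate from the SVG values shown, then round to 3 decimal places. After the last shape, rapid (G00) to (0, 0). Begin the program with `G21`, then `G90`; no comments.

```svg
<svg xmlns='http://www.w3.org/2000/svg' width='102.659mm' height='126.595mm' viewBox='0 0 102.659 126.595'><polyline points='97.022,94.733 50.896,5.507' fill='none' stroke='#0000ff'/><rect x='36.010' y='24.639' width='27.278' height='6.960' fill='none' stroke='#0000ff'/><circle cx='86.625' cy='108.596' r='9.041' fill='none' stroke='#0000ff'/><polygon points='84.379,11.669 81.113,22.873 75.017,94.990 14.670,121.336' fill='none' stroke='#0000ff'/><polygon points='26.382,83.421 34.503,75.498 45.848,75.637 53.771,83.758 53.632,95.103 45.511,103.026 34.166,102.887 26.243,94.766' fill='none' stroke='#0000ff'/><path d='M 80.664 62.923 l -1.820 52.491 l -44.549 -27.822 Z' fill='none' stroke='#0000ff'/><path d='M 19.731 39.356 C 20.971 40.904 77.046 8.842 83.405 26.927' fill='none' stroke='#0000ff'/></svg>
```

G21
G90
G00 X97.022 Y31.862
M3 S251
G01 X50.896 Y121.088 F4122
M5
G00 X36.010 Y101.956
M3 S251
G01 X63.288 Y101.956 F4122
G01 X63.288 Y94.996
G01 X36.010 Y94.996
G01 X36.010 Y101.956
M5
G00 X95.666 Y17.999
M3 S251
G01 X94.978 Y21.459 F4122
G01 X93.018 Y24.392
G01 X90.085 Y26.352
G01 X86.625 Y27.040
G01 X83.165 Y26.352
G01 X80.232 Y24.392
G01 X78.272 Y21.459
G01 X77.584 Y17.999
G01 X78.272 Y14.539
G01 X80.232 Y11.606
G01 X83.165 Y9.646
G01 X86.625 Y8.958
G01 X90.085 Y9.646
G01 X93.018 Y11.606
G01 X94.978 Y14.539
G01 X95.666 Y17.999
M5
G00 X84.379 Y114.926
M3 S251
G01 X81.113 Y103.722 F4122
G01 X75.017 Y31.605
G01 X14.670 Y5.259
G01 X84.379 Y114.926
M5
G00 X26.382 Y43.174
M3 S251
G01 X34.503 Y51.097 F4122
G01 X45.848 Y50.958
G01 X53.771 Y42.837
G01 X53.632 Y31.492
G01 X45.511 Y23.569
G01 X34.166 Y23.708
G01 X26.243 Y31.829
G01 X26.382 Y43.174
M5
G00 X80.664 Y63.672
M3 S251
G01 X78.844 Y11.181 F4122
G01 X34.295 Y39.003
G01 X80.664 Y63.672
M5
G00 X19.731 Y87.239
M3 S251
G01 X22.562 Y88.070 F4122
G01 X29.309 Y91.071
G01 X38.746 Y95.260
G01 X49.648 Y99.655
G01 X60.791 Y103.275
G01 X70.948 Y105.138
G01 X78.894 Y104.263
G01 X83.405 Y99.668
M5
G00 X0.000 Y0.000

Since the viewBox matches the mm dimensions, user units are millimetres directly. The only transform is the Y-flip y_m = 126.595 − y_svg.

Shape 1 is a line segment drawn with `<polyline>`. Its stroke #0000ff means engrave at S251, F4122. After flipping Y the toolpath is (97.022,31.862) → (50.896,121.088).

Shape 2 is a rectangle drawn with `<rect>`. Its stroke #0000ff means engrave at S251, F4122. After flipping Y the toolpath is (36.010,101.956) → (63.288,101.956) → (63.288,94.996) → (36.010,94.996) → (36.010,101.956), returning to the start.

Shape 3 is a circle drawn with `<circle>`. Its stroke #0000ff means engrave at S251, F4122. After flipping Y the toolpath is (95.666,17.999) → (94.978,21.459) → (93.018,24.392) → (90.085,26.352) → (86.625,27.040) → (83.165,26.352) → (80.232,24.392) → (78.272,21.459) → (77.584,17.999) → (78.272,14.539) → (80.232,11.606) → (83.165,9.646) → (86.625,8.958) → (90.085,9.646) → (93.018,11.606) → (94.978,14.539) → (95.666,17.999), returning to the start.

Shape 4 is a closed polygon drawn with `<polygon>`. Its stroke #0000ff means engrave at S251, F4122. After flipping Y the toolpath is (84.379,114.926) → (81.113,103.722) → (75.017,31.605) → (14.670,5.259) → (84.379,114.926), returning to the start.

Shape 5 is a regular polygon drawn with `<polygon>`. Its stroke #0000ff means engrave at S251, F4122. After flipping Y the toolpath is (26.382,43.174) → (34.503,51.097) → (45.848,50.958) → (53.771,42.837) → (53.632,31.492) → (45.511,23.569) → (34.166,23.708) → (26.243,31.829) → (26.382,43.174), returning to the start.

Shape 6 is a regular polygon drawn with `<path>`. Its stroke #0000ff means engrave at S251, F4122. After flipping Y the toolpath is (80.664,63.672) → (78.844,11.181) → (34.295,39.003) → (80.664,63.672), returning to the start.

Shape 7 is a cubic bezier drawn with `<path>`. Its stroke #0000ff means engrave at S251, F4122. After flipping Y the toolpath is (19.731,87.239) → (22.562,88.070) → (29.309,91.071) → (38.746,95.260) → (49.648,99.655) → (60.791,103.275) → (70.948,105.138) → (78.894,104.263) → (83.405,99.668).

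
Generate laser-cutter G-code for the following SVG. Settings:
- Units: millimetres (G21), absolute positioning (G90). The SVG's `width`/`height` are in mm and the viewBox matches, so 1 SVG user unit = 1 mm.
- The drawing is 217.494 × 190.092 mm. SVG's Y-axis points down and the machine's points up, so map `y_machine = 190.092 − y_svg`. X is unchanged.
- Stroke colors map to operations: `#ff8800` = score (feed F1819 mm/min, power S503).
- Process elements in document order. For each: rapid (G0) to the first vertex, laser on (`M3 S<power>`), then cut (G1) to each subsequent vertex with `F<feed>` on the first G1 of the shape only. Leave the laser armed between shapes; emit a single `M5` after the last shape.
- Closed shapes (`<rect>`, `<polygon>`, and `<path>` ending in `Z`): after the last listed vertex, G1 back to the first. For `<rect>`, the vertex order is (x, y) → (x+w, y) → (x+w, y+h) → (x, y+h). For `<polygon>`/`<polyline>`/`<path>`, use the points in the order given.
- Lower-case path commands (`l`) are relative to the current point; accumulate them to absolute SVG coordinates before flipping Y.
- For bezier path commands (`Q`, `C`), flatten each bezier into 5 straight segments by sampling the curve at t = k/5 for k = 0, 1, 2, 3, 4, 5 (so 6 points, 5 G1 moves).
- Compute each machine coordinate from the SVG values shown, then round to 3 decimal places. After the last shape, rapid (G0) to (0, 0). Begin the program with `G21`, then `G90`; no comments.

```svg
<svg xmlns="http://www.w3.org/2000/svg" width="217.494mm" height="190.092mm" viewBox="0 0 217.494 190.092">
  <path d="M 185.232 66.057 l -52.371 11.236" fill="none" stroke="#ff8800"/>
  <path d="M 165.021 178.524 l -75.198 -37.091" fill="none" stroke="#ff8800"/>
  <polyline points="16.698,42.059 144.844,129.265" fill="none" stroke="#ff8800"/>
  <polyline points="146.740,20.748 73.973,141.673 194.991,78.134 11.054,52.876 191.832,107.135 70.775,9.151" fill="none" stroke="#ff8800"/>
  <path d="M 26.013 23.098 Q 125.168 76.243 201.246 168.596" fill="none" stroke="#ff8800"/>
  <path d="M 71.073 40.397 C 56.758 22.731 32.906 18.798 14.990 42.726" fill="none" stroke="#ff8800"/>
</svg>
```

Since the viewBox matches the mm dimensions, user units are millimetres directly. The only transform is the Y-flip y_m = 190.092 − y_svg.

Shape 1 is a line segment drawn with `<path>`. Its stroke #ff8800 means score at S503, F1819. After flipping Y the toolpath is (185.232,124.035) → (132.861,112.799).

Shape 2 is a line segment drawn with `<path>`. Its stroke #ff8800 means score at S503, F1819. After flipping Y the toolpath is (165.021,11.568) → (89.823,48.659).

Shape 3 is a line segment drawn with `<polyline>`. Its stroke #ff8800 means score at S503, F1819. After flipping Y the toolpath is (16.698,148.033) → (144.844,60.827).

Shape 4 is a open polyline drawn with `<polyline>`. Its stroke #ff8800 means score at S503, F1819. After flipping Y the toolpath is (146.740,169.344) → (73.973,48.419) → (194.991,111.958) → (11.054,137.216) → (191.832,82.957) → (70.775,180.941).

Shape 5 is a quadratic bezier drawn with `<path>`. Its stroke #ff8800 means score at S503, F1819. After flipping Y the toolpath is (26.013,166.994) → (64.752,144.168) → (101.645,118.205) → (136.691,89.105) → (169.892,56.869) → (201.246,21.496).

Shape 6 is a cubic bezier drawn with `<path>`. Its stroke #ff8800 means score at S503, F1819. After flipping Y the toolpath is (71.073,149.695) → (61.463,158.534) → (50.308,163.398) → (38.348,163.611) → (26.328,158.493) → (14.990,147.366).

G21
G90
G0 X185.232 Y124.035
M3 S503
G1 X132.861 Y112.799 F1819
G0 X165.021 Y11.568
M3 S503
G1 X89.823 Y48.659 F1819
G0 X16.698 Y148.033
M3 S503
G1 X144.844 Y60.827 F1819
G0 X146.740 Y169.344
M3 S503
G1 X73.973 Y48.419 F1819
G1 X194.991 Y111.958
G1 X11.054 Y137.216
G1 X191.832 Y82.957
G1 X70.775 Y180.941
G0 X26.013 Y166.994
M3 S503
G1 X64.752 Y144.168 F1819
G1 X101.645 Y118.205
G1 X136.691 Y89.105
G1 X169.892 Y56.869
G1 X201.246 Y21.496
G0 X71.073 Y149.695
M3 S503
G1 X61.463 Y158.534 F1819
G1 X50.308 Y163.398
G1 X38.348 Y163.611
G1 X26.328 Y158.493
G1 X14.990 Y147.366
M5
G0 X0.000 Y0.000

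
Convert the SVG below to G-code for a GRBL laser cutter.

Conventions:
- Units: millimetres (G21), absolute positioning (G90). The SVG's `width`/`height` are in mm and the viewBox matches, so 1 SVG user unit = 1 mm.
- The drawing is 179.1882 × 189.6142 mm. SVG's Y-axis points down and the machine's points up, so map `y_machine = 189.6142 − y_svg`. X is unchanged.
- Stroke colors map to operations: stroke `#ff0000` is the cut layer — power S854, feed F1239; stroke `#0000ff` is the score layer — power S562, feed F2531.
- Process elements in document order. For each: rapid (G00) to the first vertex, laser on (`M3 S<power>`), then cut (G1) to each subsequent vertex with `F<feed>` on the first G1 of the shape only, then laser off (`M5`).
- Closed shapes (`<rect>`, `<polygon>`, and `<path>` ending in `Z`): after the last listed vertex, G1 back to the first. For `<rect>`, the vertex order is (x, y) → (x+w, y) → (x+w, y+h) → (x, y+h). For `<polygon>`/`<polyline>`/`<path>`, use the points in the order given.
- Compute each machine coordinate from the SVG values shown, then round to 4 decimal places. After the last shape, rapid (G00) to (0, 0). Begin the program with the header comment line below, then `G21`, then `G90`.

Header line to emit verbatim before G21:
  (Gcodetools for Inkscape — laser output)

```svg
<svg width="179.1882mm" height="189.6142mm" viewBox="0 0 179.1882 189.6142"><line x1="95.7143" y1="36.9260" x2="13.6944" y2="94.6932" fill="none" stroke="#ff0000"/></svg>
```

viewBox `0 0 179.1882 189.6142` with mm width/height → 1 unit = 1 mm. Flip: y_m = 189.6142 − y_svg.

**Shape 1** — `<line>` line segment, stroke `#ff0000` → cut (S854, F1239). Machine vertices: (95.7143,152.6882) → (13.6944,94.9210). Open path.

(Gcodetools for Inkscape — laser output)
G21
G90
G00 X95.7143 Y152.6882
M3 S854
G1 X13.6944 Y94.9210 F1239
M5
G00 X0.0000 Y0.0000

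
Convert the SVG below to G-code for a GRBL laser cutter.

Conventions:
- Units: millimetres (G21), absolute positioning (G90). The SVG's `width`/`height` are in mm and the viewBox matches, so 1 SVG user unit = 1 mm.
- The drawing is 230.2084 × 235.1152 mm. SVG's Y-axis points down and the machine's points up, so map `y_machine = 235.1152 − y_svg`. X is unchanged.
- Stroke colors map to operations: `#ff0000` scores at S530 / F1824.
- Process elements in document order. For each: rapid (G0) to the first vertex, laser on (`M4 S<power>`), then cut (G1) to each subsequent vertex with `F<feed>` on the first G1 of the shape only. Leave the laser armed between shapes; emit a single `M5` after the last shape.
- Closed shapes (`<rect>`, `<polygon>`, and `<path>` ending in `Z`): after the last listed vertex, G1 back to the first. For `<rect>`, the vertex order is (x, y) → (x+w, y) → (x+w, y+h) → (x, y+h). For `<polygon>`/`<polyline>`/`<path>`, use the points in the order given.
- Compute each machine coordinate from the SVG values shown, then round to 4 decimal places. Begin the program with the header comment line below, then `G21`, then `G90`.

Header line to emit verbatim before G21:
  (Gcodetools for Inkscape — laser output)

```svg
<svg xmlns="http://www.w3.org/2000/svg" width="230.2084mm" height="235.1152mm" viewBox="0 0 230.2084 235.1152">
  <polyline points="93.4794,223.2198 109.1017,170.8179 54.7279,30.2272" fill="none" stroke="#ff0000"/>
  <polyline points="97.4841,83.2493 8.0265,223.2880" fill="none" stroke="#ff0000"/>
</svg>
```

viewBox `0 0 230.2084 235.1152` with mm width/height → 1 unit = 1 mm. Flip: y_m = 235.1152 − y_svg.

**Shape 1** — `<polyline>` open polyline, stroke `#ff0000` → score (S530, F1824). Machine vertices: (93.4794,11.8954) → (109.1017,64.2973) → (54.7279,204.8880). Open path.

**Shape 2** — `<polyline>` line segment, stroke `#ff0000` → score (S530, F1824). Machine vertices: (97.4841,151.8659) → (8.0265,11.8272). Open path.

(Gcodetools for Inkscape — laser output)
G21
G90
G0 X93.4794 Y11.8954
M4 S530
G1 X109.1017 Y64.2973 F1824
G1 X54.7279 Y204.8880
G0 X97.4841 Y151.8659
M4 S530
G1 X8.0265 Y11.8272 F1824
M5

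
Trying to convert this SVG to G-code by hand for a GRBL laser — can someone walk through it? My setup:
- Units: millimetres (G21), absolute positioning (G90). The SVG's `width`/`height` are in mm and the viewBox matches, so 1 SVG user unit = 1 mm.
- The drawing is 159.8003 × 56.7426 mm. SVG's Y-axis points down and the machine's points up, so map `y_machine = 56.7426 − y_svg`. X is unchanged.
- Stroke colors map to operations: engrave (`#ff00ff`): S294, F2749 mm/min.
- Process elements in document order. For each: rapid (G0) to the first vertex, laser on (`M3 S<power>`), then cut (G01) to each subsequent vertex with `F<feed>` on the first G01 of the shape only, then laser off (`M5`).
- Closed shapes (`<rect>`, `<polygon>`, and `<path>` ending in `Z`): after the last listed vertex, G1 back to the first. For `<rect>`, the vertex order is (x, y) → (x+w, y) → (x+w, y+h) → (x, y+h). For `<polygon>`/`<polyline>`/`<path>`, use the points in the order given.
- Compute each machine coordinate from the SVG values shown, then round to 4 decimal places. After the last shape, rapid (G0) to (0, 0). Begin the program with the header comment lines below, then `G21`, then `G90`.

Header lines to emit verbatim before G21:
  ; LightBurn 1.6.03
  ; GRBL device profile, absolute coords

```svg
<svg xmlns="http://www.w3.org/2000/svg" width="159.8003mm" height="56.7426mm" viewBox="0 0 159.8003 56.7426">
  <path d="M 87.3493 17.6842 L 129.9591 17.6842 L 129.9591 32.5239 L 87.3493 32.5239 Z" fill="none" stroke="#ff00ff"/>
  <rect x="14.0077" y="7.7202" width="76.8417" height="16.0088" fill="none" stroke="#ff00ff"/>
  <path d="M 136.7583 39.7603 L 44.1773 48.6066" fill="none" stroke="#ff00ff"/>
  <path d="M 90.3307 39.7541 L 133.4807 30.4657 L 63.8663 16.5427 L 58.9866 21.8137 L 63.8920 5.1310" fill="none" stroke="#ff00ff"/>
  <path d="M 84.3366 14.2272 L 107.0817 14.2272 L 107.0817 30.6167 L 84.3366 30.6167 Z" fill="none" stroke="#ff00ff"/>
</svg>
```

1 u = 1 mm; y_m = 56.7426 − y.

[1] `<path>` rectangle, #ff00ff→engrave S294 F2749: (87.3493,39.0584) → (129.9591,39.0584) → (129.9591,24.2187) → (87.3493,24.2187) → (87.3493,39.0584) (closed)

[2] `<rect>` rectangle, #ff00ff→engrave S294 F2749: (14.0077,49.0224) → (90.8494,49.0224) → (90.8494,33.0136) → (14.0077,33.0136) → (14.0077,49.0224) (closed)

[3] `<path>` line segment, #ff00ff→engrave S294 F2749: (136.7583,16.9823) → (44.1773,8.1360)

[4] `<path>` open polyline, #ff00ff→engrave S294 F2749: (90.3307,16.9885) → (133.4807,26.2769) → (63.8663,40.1999) → (58.9866,34.9289) → (63.8920,51.6116)

[5] `<path>` rectangle, #ff00ff→engrave S294 F2749: (84.3366,42.5154) → (107.0817,42.5154) → (107.0817,26.1259) → (84.3366,26.1259) → (84.3366,42.5154) (closed)

; LightBurn 1.6.03
; GRBL device profile, absolute coords
G21
G90
G0 X87.3493 Y39.0584
M3 S294
G01 X129.9591 Y39.0584 F2749
G01 X129.9591 Y24.2187
G01 X87.3493 Y24.2187
G01 X87.3493 Y39.0584
M5
G0 X14.0077 Y49.0224
M3 S294
G01 X90.8494 Y49.0224 F2749
G01 X90.8494 Y33.0136
G01 X14.0077 Y33.0136
G01 X14.0077 Y49.0224
M5
G0 X136.7583 Y16.9823
M3 S294
G01 X44.1773 Y8.1360 F2749
M5
G0 X90.3307 Y16.9885
M3 S294
G01 X133.4807 Y26.2769 F2749
G01 X63.8663 Y40.1999
G01 X58.9866 Y34.9289
G01 X63.8920 Y51.6116
M5
G0 X84.3366 Y42.5154
M3 S294
G01 X107.0817 Y42.5154 F2749
G01 X107.0817 Y26.1259
G01 X84.3366 Y26.1259
G01 X84.3366 Y42.5154
M5
G0 X0.0000 Y0.0000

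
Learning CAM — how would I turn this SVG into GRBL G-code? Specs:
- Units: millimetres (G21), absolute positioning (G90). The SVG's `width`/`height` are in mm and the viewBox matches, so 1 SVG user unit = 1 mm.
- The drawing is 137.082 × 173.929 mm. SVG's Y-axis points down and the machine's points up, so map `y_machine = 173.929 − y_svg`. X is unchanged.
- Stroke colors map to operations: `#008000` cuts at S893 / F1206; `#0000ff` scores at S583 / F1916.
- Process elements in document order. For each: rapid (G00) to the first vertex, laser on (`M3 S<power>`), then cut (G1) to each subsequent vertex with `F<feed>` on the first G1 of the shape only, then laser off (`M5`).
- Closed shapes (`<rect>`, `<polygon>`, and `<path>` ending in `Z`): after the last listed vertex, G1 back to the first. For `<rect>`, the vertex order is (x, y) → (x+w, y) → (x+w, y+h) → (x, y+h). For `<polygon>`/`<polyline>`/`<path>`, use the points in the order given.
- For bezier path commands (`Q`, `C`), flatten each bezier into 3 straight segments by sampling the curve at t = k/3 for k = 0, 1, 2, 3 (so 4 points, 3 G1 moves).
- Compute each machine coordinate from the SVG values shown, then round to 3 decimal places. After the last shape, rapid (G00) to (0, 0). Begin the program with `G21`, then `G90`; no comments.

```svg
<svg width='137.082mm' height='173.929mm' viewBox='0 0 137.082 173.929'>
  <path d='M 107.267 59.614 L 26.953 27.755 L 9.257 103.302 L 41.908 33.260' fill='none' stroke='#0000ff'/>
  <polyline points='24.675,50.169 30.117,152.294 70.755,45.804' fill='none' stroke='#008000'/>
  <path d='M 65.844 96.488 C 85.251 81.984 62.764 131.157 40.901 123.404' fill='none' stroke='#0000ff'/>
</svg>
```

G21
G90
G00 X107.267 Y114.315
M3 S583
G1 X26.953 Y146.174 F1916
G1 X9.257 Y70.627
G1 X41.908 Y140.669
M5
G00 X24.675 Y123.760
M3 S893
G1 X30.117 Y21.635 F1206
G1 X70.755 Y128.125
M5
G00 X65.844 Y77.441
M3 S583
G1 X72.861 Y75.186 F1916
G1 X61.397 Y57.281
G1 X40.901 Y50.525
M5
G00 X0.000 Y0.000

Since the viewBox matches the mm dimensions, user units are millimetres directly. The only transform is the Y-flip y_m = 173.929 − y_svg.

Shape 1 is a open polyline drawn with `<path>`. Its stroke #0000ff means score at S583, F1916. After flipping Y the toolpath is (107.267,114.315) → (26.953,146.174) → (9.257,70.627) → (41.908,140.669).

Shape 2 is a open polyline drawn with `<polyline>`. Its stroke #008000 means cut at S893, F1206. After flipping Y the toolpath is (24.675,123.760) → (30.117,21.635) → (70.755,128.125).

Shape 3 is a cubic bezier drawn with `<path>`. Its stroke #0000ff means score at S583, F1916. After flipping Y the toolpath is (65.844,77.441) → (72.861,75.186) → (61.397,57.281) → (40.901,50.525).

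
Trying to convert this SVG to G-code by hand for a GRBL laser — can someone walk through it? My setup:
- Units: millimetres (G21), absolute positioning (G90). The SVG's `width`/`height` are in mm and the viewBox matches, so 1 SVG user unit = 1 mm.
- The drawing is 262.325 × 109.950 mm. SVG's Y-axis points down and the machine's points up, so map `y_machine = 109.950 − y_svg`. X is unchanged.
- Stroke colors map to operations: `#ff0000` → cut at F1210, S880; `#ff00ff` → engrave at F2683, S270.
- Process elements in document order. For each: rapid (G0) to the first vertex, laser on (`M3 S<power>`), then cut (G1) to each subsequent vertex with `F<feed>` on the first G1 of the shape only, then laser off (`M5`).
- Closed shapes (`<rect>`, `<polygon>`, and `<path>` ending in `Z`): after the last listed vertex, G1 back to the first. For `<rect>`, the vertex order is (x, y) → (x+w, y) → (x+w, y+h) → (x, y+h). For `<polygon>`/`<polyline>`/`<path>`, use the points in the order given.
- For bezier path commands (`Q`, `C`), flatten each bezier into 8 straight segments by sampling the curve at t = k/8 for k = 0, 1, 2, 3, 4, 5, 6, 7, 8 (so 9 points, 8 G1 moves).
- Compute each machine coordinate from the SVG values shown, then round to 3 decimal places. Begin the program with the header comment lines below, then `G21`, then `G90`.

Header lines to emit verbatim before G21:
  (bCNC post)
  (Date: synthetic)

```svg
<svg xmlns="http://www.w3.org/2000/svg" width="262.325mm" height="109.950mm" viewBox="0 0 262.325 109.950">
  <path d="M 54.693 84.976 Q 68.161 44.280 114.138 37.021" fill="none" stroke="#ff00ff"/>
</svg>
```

1 u = 1 mm; y_m = 109.950 − y.

[1] `<path>` quadratic bezier, #ff00ff→engrave S270 F2683: (54.693,24.974) → (58.568,34.626) → (63.459,43.232) → (69.366,50.794) → (76.288,57.311) → (84.227,62.783) → (93.181,67.210) → (103.152,70.592) → (114.138,72.929)

(bCNC post)
(Date: synthetic)
G21
G90
G0 X54.693 Y24.974
M3 S270
G1 X58.568 Y34.626 F2683
G1 X63.459 Y43.232
G1 X69.366 Y50.794
G1 X76.288 Y57.311
G1 X84.227 Y62.783
G1 X93.181 Y67.210
G1 X103.152 Y70.592
G1 X114.138 Y72.929
M5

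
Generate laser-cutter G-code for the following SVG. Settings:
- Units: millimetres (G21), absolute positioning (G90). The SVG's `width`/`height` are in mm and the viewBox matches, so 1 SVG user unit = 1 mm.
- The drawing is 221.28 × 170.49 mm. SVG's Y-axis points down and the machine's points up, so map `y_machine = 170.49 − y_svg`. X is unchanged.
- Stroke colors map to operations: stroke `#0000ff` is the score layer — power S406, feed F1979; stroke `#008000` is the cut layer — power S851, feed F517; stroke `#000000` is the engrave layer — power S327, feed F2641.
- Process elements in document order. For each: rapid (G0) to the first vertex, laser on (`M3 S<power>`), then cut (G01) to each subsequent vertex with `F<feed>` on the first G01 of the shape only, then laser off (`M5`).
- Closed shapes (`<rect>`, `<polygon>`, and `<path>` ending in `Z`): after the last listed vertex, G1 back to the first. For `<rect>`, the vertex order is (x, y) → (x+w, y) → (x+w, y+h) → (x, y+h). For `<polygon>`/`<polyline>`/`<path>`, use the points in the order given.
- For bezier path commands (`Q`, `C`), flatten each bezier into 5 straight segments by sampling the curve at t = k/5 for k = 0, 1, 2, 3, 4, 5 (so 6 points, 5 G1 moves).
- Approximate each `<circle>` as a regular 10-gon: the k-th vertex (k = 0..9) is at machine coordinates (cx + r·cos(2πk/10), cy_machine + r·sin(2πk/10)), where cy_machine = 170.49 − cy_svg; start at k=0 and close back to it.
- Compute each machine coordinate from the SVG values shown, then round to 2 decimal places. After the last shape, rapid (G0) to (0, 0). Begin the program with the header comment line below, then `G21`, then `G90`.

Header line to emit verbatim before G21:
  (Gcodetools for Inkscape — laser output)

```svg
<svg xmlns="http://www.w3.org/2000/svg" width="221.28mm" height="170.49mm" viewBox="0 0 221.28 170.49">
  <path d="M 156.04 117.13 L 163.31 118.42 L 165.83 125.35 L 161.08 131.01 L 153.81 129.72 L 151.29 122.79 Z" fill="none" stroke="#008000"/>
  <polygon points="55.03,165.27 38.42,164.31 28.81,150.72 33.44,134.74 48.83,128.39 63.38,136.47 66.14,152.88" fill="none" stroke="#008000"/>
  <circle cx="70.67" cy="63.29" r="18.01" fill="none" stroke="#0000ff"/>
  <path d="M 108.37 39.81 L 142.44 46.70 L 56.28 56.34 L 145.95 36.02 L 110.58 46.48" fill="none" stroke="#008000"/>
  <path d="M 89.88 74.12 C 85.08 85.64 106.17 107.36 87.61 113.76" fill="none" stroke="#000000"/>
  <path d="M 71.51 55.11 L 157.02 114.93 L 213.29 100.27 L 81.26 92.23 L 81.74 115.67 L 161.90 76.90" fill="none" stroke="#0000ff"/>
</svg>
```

1 u = 1 mm; y_m = 170.49 − y.

[1] `<path>` regular polygon, #008000→cut S851 F517: (156.04,53.36) → (163.31,52.07) → (165.83,45.14) → (161.08,39.48) → (153.81,40.77) → (151.29,47.70) → (156.04,53.36) (closed)

[2] `<polygon>` regular polygon, #008000→cut S851 F517: (55.03,5.22) → (38.42,6.18) → (28.81,19.77) → (33.44,35.75) → (48.83,42.10) → (63.38,34.02) → (66.14,17.61) → (55.03,5.22) (closed)

[3] `<circle>` circle, #0000ff→score S406 F1979: (88.68,107.20) → (85.24,117.79) → (76.24,124.33) → (65.10,124.33) → (56.10,117.79) → (52.66,107.20) → (56.10,96.61) → (65.10,90.07) → (76.24,90.07) → (85.24,96.61) → (88.68,107.20) (closed)

[4] `<path>` open polyline, #008000→cut S851 F517: (108.37,130.68) → (142.44,123.79) → (56.28,114.15) → (145.95,134.47) → (110.58,124.01)

[5] `<path>` cubic bezier, #000000→engrave S327 F2641: (89.88,96.37) → (89.58,88.44) → (92.35,79.28) → (95.04,70.13) → (94.51,62.20) → (87.61,56.73)

[6] `<path>` open polyline, #0000ff→score S406 F1979: (71.51,115.38) → (157.02,55.56) → (213.29,70.22) → (81.26,78.26) → (81.74,54.82) → (161.90,93.59)

(Gcodetools for Inkscape — laser output)
G21
G90
G0 X156.04 Y53.36
M3 S851
G01 X163.31 Y52.07 F517
G01 X165.83 Y45.14
G01 X161.08 Y39.48
G01 X153.81 Y40.77
G01 X151.29 Y47.70
G01 X156.04 Y53.36
M5
G0 X55.03 Y5.22
M3 S851
G01 X38.42 Y6.18 F517
G01 X28.81 Y19.77
G01 X33.44 Y35.75
G01 X48.83 Y42.10
G01 X63.38 Y34.02
G01 X66.14 Y17.61
G01 X55.03 Y5.22
M5
G0 X88.68 Y107.20
M3 S406
G01 X85.24 Y117.79 F1979
G01 X76.24 Y124.33
G01 X65.10 Y124.33
G01 X56.10 Y117.79
G01 X52.66 Y107.20
G01 X56.10 Y96.61
G01 X65.10 Y90.07
G01 X76.24 Y90.07
G01 X85.24 Y96.61
G01 X88.68 Y107.20
M5
G0 X108.37 Y130.68
M3 S851
G01 X142.44 Y123.79 F517
G01 X56.28 Y114.15
G01 X145.95 Y134.47
G01 X110.58 Y124.01
M5
G0 X89.88 Y96.37
M3 S327
G01 X89.58 Y88.44 F2641
G01 X92.35 Y79.28
G01 X95.04 Y70.13
G01 X94.51 Y62.20
G01 X87.61 Y56.73
M5
G0 X71.51 Y115.38
M3 S406
G01 X157.02 Y55.56 F1979
G01 X213.29 Y70.22
G01 X81.26 Y78.26
G01 X81.74 Y54.82
G01 X161.90 Y93.59
M5
G0 X0.00 Y0.00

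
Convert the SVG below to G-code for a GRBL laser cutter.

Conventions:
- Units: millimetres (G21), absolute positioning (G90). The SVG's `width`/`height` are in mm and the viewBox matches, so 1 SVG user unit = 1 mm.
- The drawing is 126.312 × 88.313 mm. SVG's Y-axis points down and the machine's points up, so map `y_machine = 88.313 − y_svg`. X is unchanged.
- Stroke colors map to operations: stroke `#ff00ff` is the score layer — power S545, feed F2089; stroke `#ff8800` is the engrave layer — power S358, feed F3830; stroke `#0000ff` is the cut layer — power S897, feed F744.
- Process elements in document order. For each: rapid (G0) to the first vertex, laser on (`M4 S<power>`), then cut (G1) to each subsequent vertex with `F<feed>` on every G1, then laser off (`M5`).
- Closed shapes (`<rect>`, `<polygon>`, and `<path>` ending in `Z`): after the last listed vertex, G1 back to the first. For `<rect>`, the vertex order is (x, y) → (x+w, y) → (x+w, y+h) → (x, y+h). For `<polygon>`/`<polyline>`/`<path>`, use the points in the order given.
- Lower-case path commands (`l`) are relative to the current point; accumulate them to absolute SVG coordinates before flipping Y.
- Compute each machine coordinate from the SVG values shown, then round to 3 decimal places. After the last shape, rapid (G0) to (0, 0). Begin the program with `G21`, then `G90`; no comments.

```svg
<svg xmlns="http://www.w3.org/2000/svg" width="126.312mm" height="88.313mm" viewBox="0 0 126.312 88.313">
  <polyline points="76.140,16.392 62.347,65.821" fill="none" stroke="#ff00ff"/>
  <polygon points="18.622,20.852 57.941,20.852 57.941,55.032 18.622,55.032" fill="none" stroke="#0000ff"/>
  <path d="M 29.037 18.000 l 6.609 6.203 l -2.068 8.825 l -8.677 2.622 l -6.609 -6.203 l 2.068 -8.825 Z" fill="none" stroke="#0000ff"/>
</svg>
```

Since the viewBox matches the mm dimensions, user units are millimetres directly. The only transform is the Y-flip y_m = 88.313 − y_svg.

Shape 1 is a line segment drawn with `<polyline>`. Its stroke #ff00ff means score at S545, F2089. After flipping Y the toolpath is (76.140,71.921) → (62.347,22.492).

Shape 2 is a rectangle drawn with `<polygon>`. Its stroke #0000ff means cut at S897, F744. After flipping Y the toolpath is (18.622,67.461) → (57.941,67.461) → (57.941,33.281) → (18.622,33.281) → (18.622,67.461), returning to the start.

Shape 3 is a regular polygon drawn with `<path>`. Its stroke #0000ff means cut at S897, F744. After flipping Y the toolpath is (29.037,70.313) → (35.646,64.110) → (33.578,55.285) → (24.901,52.663) → (18.292,58.866) → (20.360,67.691) → (29.037,70.313), returning to the start.

G21
G90
G0 X76.140 Y71.921
M4 S545
G1 X62.347 Y22.492 F2089
M5
G0 X18.622 Y67.461
M4 S897
G1 X57.941 Y67.461 F744
G1 X57.941 Y33.281 F744
G1 X18.622 Y33.281 F744
G1 X18.622 Y67.461 F744
M5
G0 X29.037 Y70.313
M4 S897
G1 X35.646 Y64.110 F744
G1 X33.578 Y55.285 F744
G1 X24.901 Y52.663 F744
G1 X18.292 Y58.866 F744
G1 X20.360 Y67.691 F744
G1 X29.037 Y70.313 F744
M5
G0 X0.000 Y0.000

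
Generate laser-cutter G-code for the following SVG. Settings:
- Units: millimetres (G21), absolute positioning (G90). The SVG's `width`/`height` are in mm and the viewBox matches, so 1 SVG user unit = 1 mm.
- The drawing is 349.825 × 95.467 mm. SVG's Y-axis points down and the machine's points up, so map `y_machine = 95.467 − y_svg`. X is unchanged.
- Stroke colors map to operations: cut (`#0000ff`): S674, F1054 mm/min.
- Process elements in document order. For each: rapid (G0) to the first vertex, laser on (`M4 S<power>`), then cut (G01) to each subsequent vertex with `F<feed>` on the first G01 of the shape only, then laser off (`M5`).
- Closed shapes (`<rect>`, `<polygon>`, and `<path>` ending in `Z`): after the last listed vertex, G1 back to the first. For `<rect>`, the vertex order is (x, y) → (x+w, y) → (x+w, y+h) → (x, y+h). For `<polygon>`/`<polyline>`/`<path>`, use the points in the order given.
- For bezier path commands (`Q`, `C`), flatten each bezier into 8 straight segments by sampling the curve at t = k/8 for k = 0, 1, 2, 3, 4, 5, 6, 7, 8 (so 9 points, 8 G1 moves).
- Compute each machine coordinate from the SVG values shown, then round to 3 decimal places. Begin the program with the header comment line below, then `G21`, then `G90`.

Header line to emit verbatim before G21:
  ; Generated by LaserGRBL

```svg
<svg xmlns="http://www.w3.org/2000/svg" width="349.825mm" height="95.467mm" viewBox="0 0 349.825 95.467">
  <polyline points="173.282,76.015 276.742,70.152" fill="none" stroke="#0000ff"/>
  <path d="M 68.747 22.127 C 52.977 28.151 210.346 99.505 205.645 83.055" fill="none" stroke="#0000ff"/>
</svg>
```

Since the viewBox matches the mm dimensions, user units are millimetres directly. The only transform is the Y-flip y_m = 95.467 − y_svg.

Shape 1 is a line segment drawn with `<polyline>`. Its stroke #0000ff means cut at S674, F1054. After flipping Y the toolpath is (173.282,19.452) → (276.742,25.315).

Shape 2 is a cubic bezier drawn with `<path>`. Its stroke #0000ff means cut at S674, F1054. After flipping Y the toolpath is (68.747,73.340) → (70.294,68.318) → (84.145,58.965) → (106.372,47.077) → (133.045,34.448) → (160.237,22.873) → (184.020,14.145) → (200.466,10.060) → (205.645,12.412).

; Generated by LaserGRBL
G21
G90
G0 X173.282 Y19.452
M4 S674
G01 X276.742 Y25.315 F1054
M5
G0 X68.747 Y73.340
M4 S674
G01 X70.294 Y68.318 F1054
G01 X84.145 Y58.965
G01 X106.372 Y47.077
G01 X133.045 Y34.448
G01 X160.237 Y22.873
G01 X184.020 Y14.145
G01 X200.466 Y10.060
G01 X205.645 Y12.412
M5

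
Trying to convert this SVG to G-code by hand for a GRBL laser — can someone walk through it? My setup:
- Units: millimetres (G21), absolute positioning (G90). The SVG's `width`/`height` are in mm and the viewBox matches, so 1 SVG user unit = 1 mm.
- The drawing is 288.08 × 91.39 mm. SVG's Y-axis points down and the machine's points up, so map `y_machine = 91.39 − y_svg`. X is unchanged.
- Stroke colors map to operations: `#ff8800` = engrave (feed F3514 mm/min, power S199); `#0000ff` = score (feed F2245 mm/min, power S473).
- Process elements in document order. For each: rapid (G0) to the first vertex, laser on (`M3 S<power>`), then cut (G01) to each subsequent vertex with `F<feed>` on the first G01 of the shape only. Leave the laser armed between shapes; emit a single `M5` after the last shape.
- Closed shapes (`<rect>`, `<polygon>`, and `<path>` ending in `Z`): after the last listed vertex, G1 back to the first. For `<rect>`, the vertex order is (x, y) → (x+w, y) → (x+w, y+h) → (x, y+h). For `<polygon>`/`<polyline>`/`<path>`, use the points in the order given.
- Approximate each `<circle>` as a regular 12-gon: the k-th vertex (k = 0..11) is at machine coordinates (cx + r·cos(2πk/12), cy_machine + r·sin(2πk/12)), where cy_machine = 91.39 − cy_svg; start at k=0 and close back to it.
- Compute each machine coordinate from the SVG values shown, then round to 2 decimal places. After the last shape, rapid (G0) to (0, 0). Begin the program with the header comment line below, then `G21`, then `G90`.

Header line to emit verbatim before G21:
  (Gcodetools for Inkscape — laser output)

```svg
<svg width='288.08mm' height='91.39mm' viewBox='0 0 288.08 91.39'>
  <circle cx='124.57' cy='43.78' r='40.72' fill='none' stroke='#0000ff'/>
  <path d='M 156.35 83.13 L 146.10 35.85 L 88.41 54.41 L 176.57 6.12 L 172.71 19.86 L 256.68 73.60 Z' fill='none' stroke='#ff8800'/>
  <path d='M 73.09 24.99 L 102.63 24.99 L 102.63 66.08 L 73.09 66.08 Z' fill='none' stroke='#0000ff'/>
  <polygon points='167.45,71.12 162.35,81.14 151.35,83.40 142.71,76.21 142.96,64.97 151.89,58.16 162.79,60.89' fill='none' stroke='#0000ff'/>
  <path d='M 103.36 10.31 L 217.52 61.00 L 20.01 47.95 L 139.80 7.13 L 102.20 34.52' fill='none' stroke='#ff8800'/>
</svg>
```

viewBox `0 0 288.08 91.39` with mm width/height → 1 unit = 1 mm. Flip: y_m = 91.39 − y_svg.

**Shape 1** — `<circle>` circle, stroke `#0000ff` → score (S473, F2245). Machine vertices: (165.29,47.61) → (159.83,67.97) → (144.93,82.87) → (124.57,88.33) → (104.21,82.87) → (89.31,67.97) → (83.85,47.61) → (89.31,27.25) → (104.21,12.35) → (124.57,6.89) → (144.93,12.35) → (159.83,27.25) → (165.29,47.61). Closed: final G1 returns to the first vertex.

**Shape 2** — `<path>` closed polygon, stroke `#ff8800` → engrave (S199, F3514). Machine vertices: (156.35,8.26) → (146.10,55.54) → (88.41,36.98) → (176.57,85.27) → (172.71,71.53) → (256.68,17.79) → (156.35,8.26). Closed: final G1 returns to the first vertex.

**Shape 3** — `<path>` rectangle, stroke `#0000ff` → score (S473, F2245). Machine vertices: (73.09,66.40) → (102.63,66.40) → (102.63,25.31) → (73.09,25.31) → (73.09,66.40). Closed: final G1 returns to the first vertex.

**Shape 4** — `<polygon>` regular polygon, stroke `#0000ff` → score (S473, F2245). Machine vertices: (167.45,20.27) → (162.35,10.25) → (151.35,7.99) → (142.71,15.18) → (142.96,26.42) → (151.89,33.23) → (162.79,30.50) → (167.45,20.27). Closed: final G1 returns to the first vertex.

**Shape 5** — `<path>` open polyline, stroke `#ff8800` → engrave (S199, F3514). Machine vertices: (103.36,81.08) → (217.52,30.39) → (20.01,43.44) → (139.80,84.26) → (102.20,56.87). Open path.

(Gcodetools for Inkscape — laser output)
G21
G90
G0 X165.29 Y47.61
M3 S473
G01 X159.83 Y67.97 F2245
G01 X144.93 Y82.87
G01 X124.57 Y88.33
G01 X104.21 Y82.87
G01 X89.31 Y67.97
G01 X83.85 Y47.61
G01 X89.31 Y27.25
G01 X104.21 Y12.35
G01 X124.57 Y6.89
G01 X144.93 Y12.35
G01 X159.83 Y27.25
G01 X165.29 Y47.61
G0 X156.35 Y8.26
M3 S199
G01 X146.10 Y55.54 F3514
G01 X88.41 Y36.98
G01 X176.57 Y85.27
G01 X172.71 Y71.53
G01 X256.68 Y17.79
G01 X156.35 Y8.26
G0 X73.09 Y66.40
M3 S473
G01 X102.63 Y66.40 F2245
G01 X102.63 Y25.31
G01 X73.09 Y25.31
G01 X73.09 Y66.40
G0 X167.45 Y20.27
M3 S473
G01 X162.35 Y10.25 F2245
G01 X151.35 Y7.99
G01 X142.71 Y15.18
G01 X142.96 Y26.42
G01 X151.89 Y33.23
G01 X162.79 Y30.50
G01 X167.45 Y20.27
G0 X103.36 Y81.08
M3 S199
G01 X217.52 Y30.39 F3514
G01 X20.01 Y43.44
G01 X139.80 Y84.26
G01 X102.20 Y56.87
M5
G0 X0.00 Y0.00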